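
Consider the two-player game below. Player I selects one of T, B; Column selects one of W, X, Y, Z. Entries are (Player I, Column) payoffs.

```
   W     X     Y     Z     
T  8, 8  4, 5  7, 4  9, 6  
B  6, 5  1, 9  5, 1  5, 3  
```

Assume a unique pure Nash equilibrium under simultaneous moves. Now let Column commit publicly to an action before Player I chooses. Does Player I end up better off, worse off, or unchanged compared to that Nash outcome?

Player I best-responds to each possible Column move:
- W → Player I plays T (best of 8, 6); Column gets 8.
- X → Player I plays T (best of 4, 1); Column gets 5.
- Y → Player I plays T (best of 7, 5); Column gets 4.
- Z → Player I plays T (best of 9, 5); Column gets 6.
Column's induced payoffs are 8, 5, 4, 6, so Column commits to W. Subgame-perfect outcome: (T, W) with payoffs (8, 8).
Under simultaneous play:
Player I's best replies: W→T; X→T; Y→T; Z→T.
Column's best replies: T→W; B→X.
The unique mutual best reply is (T, W), giving (8, 8).
Player I earns 8 sequentially versus 8 at the Nash outcome: unchanged.

unchanged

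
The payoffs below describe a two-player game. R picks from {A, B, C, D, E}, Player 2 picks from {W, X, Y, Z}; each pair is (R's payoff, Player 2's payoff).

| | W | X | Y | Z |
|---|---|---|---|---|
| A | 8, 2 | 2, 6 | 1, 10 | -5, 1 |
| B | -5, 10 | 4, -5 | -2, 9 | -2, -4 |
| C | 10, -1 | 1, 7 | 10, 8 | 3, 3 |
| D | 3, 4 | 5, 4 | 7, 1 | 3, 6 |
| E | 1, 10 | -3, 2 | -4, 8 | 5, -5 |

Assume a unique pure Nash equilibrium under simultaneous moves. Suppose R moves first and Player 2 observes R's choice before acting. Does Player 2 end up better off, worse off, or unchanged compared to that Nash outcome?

Work backward from Player 2's decision.
- A → Player 2 plays Y (best of 2, 6, 10, 1); R gets 1.
- B → Player 2 plays W (best of 10, -5, 9, -4); R gets -5.
- C → Player 2 plays Y (best of -1, 7, 8, 3); R gets 10.
- D → Player 2 plays Z (best of 4, 4, 1, 6); R gets 3.
- E → Player 2 plays W (best of 10, 2, 8, -5); R gets 1.
Maximizing over 1, -5, 10, 3, 1, R chooses C. Subgame-perfect outcome: (C, Y) with payoffs (10, 8).
For the simultaneous game, intersect best replies.
R's best replies: W→C; X→D; Y→C; Z→E.
Player 2's best replies: A→Y; B→W; C→Y; D→Z; E→W.
The unique mutual best reply is (C, Y), giving (10, 8).
Player 2 earns 8 sequentially versus 8 at the Nash outcome: unchanged.

unchanged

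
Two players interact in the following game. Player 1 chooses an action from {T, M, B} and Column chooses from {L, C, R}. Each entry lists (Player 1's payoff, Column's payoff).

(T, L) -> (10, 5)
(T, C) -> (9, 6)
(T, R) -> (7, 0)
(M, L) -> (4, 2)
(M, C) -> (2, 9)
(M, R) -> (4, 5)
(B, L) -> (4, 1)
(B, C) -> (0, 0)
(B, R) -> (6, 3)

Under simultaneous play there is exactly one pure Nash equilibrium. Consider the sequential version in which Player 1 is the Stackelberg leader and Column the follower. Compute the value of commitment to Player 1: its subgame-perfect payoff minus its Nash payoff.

Work backward from Column's decision.
- T → Column plays C (best of 5, 6, 0); Player 1 gets 9.
- M → Column plays C (best of 2, 9, 5); Player 1 gets 2.
- B → Column plays R (best of 1, 0, 3); Player 1 gets 6.
Player 1's induced payoffs are 9, 2, 6, so Player 1 commits to T. Subgame-perfect outcome: (T, C) with payoffs (9, 6).
For the simultaneous game, intersect best replies.
Player 1's best replies: L→T; C→T; R→T.
Column's best replies: T→C; M→C; B→R.
The unique mutual best reply is (T, C), giving (9, 6).
Player 1's commitment gain: 9 − 9 = 0.

0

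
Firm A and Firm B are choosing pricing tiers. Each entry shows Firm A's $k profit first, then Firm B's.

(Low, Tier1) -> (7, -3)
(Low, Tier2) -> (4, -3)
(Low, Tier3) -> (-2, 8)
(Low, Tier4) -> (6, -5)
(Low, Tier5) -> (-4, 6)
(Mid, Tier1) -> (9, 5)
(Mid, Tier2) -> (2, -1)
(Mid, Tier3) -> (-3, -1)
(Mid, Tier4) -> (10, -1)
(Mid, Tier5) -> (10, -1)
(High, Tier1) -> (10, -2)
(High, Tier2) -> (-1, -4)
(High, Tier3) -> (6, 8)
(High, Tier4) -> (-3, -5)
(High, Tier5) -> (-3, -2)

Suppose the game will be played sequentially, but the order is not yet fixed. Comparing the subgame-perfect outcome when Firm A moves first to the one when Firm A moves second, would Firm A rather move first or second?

first

If Firm A leads: Firm B's best replies are Low→Tier3, Mid→Tier1, High→Tier3; Firm A's induced payoffs -2, 9, 6; outcome (Mid, Tier1), payoffs (9, 5).
If Firm B leads: Firm A's best replies are Tier1→High, Tier2→Low, Tier3→High, Tier4→Mid, Tier5→Mid; Firm B's induced payoffs -2, -3, 8, -1, -1; outcome (High, Tier3), payoffs (6, 8).
Firm A gets 9 moving first and 6 moving second, so Firm A prefers to move first.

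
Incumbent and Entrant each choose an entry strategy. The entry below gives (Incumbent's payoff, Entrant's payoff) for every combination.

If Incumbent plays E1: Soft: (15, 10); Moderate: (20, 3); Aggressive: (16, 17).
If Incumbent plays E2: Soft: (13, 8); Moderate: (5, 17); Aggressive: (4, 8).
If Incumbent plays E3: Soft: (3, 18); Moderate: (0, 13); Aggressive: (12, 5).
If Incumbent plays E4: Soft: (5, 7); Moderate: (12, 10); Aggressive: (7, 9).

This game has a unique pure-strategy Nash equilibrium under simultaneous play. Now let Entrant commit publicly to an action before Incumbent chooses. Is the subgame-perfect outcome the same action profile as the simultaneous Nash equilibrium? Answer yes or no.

Incumbent best-responds to each possible Entrant move:
- Soft: BR = E1, leader payoff 10.
- Moderate: BR = E1, leader payoff 3.
- Aggressive: BR = E1, leader payoff 17.
Among 10, 3, 17, the best is 17 at Aggressive. Subgame-perfect outcome: (E1, Aggressive) with payoffs (16, 17).
Under simultaneous play:
Incumbent's best replies: Soft→E1; Moderate→E1; Aggressive→E1.
Entrant's best replies: E1→Aggressive; E2→Moderate; E3→Soft; E4→Moderate.
Only (E1, Aggressive) has each player best-responding; Nash payoffs (16, 17).
Sequential outcome (E1, Aggressive) coincides with the Nash profile (E1, Aggressive).

yes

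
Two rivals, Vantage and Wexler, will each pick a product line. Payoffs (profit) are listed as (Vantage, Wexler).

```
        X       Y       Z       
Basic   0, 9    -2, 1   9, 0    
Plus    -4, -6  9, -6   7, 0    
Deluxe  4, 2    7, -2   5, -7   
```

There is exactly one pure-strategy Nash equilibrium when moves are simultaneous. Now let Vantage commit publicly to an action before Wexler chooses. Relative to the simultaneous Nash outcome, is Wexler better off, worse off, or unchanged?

Work backward from Wexler's decision.
- Basic: Wexler compares 9, 1, 0 and picks X; Vantage would get 0.
- Plus: Wexler compares -6, -6, 0 and picks Z; Vantage would get 7.
- Deluxe: Wexler compares 2, -2, -7 and picks X; Vantage would get 4.
Maximizing over 0, 7, 4, Vantage chooses Plus. Subgame-perfect outcome: (Plus, Z) with payoffs (7, 0).
Now find the simultaneous Nash equilibrium.
Vantage's best replies: X→Deluxe; Y→Plus; Z→Basic.
Wexler's best replies: Basic→X; Plus→Z; Deluxe→X.
The unique mutual best reply is (Deluxe, X), giving (4, 2).
Wexler earns 0 sequentially versus 2 at the Nash outcome: worse off.

worse off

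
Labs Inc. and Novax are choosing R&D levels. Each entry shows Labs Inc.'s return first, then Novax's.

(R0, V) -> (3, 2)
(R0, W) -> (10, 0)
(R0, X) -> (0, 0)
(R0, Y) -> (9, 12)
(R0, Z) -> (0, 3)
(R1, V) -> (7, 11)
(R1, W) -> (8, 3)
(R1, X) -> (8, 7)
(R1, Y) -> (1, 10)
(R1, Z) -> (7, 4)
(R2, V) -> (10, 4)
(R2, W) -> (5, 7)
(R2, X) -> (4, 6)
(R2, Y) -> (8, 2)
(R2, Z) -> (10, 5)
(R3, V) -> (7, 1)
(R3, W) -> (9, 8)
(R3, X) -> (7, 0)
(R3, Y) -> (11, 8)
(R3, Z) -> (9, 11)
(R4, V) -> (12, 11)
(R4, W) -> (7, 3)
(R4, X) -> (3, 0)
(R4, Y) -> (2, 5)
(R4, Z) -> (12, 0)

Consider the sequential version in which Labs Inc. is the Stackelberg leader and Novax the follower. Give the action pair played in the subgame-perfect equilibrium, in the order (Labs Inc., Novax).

Work backward from Novax's decision.
- R0 → Novax plays Y (best of 2, 0, 0, 12, 3); Labs Inc. gets 9.
- R1 → Novax plays V (best of 11, 3, 7, 10, 4); Labs Inc. gets 7.
- R2 → Novax plays W (best of 4, 7, 6, 2, 5); Labs Inc. gets 5.
- R3 → Novax plays Z (best of 1, 8, 0, 8, 11); Labs Inc. gets 9.
- R4 → Novax plays V (best of 11, 3, 0, 5, 0); Labs Inc. gets 12.
Maximizing over 9, 7, 5, 9, 12, Labs Inc. chooses R4. Subgame-perfect outcome: (R4, V) with payoffs (12, 11).

(R4, V)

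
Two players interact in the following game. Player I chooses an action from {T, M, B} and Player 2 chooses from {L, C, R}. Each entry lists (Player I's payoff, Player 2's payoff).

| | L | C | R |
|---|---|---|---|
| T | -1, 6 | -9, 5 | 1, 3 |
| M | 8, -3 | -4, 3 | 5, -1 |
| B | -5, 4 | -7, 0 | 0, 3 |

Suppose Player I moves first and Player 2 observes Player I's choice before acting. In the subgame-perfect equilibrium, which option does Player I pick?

T

Work backward from Player 2's decision.
- T → Player 2 plays L (best of 6, 5, 3); Player I gets -1.
- M → Player 2 plays C (best of -3, 3, -1); Player I gets -4.
- B → Player 2 plays L (best of 4, 0, 3); Player I gets -5.
Among -1, -4, -5, the best is -1 at T. Subgame-perfect outcome: (T, L) with payoffs (-1, 6).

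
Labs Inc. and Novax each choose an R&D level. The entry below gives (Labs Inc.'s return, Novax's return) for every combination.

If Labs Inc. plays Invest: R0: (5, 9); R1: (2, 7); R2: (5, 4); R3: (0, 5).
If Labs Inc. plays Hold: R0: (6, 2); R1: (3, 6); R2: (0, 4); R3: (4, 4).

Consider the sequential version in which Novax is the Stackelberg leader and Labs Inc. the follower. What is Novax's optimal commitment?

Work backward from Labs Inc.'s decision.
- R0 → Labs Inc. plays Hold (best of 5, 6); Novax gets 2.
- R1 → Labs Inc. plays Hold (best of 2, 3); Novax gets 6.
- R2 → Labs Inc. plays Invest (best of 5, 0); Novax gets 4.
- R3 → Labs Inc. plays Hold (best of 0, 4); Novax gets 4.
Among 2, 6, 4, 4, the best is 6 at R1. Subgame-perfect outcome: (Hold, R1) with payoffs (3, 6).

R1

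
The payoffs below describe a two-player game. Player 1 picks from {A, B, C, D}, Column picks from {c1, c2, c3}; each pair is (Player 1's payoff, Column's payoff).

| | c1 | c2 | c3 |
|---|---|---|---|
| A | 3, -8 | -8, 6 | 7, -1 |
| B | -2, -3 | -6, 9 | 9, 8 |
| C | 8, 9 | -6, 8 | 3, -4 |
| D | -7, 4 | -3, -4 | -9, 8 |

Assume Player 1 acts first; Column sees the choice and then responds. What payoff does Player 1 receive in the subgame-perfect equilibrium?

Work backward from Column's decision.
- A: Column compares -8, 6, -1 and picks c2; Player 1 would get -8.
- B: Column compares -3, 9, 8 and picks c2; Player 1 would get -6.
- C: Column compares 9, 8, -4 and picks c1; Player 1 would get 8.
- D: Column compares 4, -4, 8 and picks c3; Player 1 would get -9.
Player 1's induced payoffs are -8, -6, 8, -9, so Player 1 commits to C. Subgame-perfect outcome: (C, c1) with payoffs (8, 9).

8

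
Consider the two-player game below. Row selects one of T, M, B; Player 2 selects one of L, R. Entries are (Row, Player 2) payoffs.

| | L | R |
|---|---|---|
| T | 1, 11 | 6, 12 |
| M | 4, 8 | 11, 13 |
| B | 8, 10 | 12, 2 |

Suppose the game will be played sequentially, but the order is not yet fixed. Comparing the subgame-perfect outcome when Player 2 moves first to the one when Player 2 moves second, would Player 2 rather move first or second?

If Row leads: Player 2's best replies are T→R, M→R, B→L; Row's induced payoffs 6, 11, 8; outcome (M, R), payoffs (11, 13).
If Player 2 leads: Row's best replies are L→B, R→B; Player 2's induced payoffs 10, 2; outcome (B, L), payoffs (8, 10).
Player 2 gets 10 moving first and 13 moving second, so Player 2 prefers to move second.

second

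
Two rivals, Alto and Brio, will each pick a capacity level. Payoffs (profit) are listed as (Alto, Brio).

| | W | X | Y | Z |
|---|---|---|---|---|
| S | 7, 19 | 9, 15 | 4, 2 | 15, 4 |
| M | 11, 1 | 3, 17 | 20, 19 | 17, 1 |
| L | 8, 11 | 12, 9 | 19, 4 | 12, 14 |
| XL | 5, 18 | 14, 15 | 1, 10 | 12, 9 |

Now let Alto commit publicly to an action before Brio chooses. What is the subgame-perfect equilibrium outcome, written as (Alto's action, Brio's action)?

Work backward from Brio's decision.
- S → Brio plays W (best of 19, 15, 2, 4); Alto gets 7.
- M → Brio plays Y (best of 1, 17, 19, 1); Alto gets 20.
- L → Brio plays Z (best of 11, 9, 4, 14); Alto gets 12.
- XL → Brio plays W (best of 18, 15, 10, 9); Alto gets 5.
Among 7, 20, 12, 5, the best is 20 at M. Subgame-perfect outcome: (M, Y) with payoffs (20, 19).

(M, Y)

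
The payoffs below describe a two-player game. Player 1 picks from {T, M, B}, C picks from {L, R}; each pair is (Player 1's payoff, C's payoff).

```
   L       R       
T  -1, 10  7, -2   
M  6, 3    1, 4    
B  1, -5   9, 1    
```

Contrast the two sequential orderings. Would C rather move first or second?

If Player 1 leads: C's best replies are T→L, M→R, B→R; Player 1's induced payoffs -1, 1, 9; outcome (B, R), payoffs (9, 1).
If C leads: Player 1's best replies are L→M, R→B; C's induced payoffs 3, 1; outcome (M, L), payoffs (6, 3).
C gets 3 moving first and 1 moving second, so C prefers to move first.

first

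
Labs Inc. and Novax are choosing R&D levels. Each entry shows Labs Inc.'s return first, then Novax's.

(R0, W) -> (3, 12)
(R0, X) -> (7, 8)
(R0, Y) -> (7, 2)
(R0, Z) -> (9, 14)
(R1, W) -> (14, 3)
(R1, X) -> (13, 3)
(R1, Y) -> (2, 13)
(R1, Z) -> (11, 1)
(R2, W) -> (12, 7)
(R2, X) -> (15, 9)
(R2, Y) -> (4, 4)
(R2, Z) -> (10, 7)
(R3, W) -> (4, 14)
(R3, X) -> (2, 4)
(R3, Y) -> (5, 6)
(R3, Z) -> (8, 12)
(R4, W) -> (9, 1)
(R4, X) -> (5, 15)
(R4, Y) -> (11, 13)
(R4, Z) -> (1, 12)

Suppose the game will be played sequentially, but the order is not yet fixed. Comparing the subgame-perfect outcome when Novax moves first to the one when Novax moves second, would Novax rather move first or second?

first

If Labs Inc. leads: Novax's best replies are R0→Z, R1→Y, R2→X, R3→W, R4→X; Labs Inc.'s induced payoffs 9, 2, 15, 4, 5; outcome (R2, X), payoffs (15, 9).
If Novax leads: Labs Inc.'s best replies are W→R1, X→R2, Y→R4, Z→R1; Novax's induced payoffs 3, 9, 13, 1; outcome (R4, Y), payoffs (11, 13).
Novax gets 13 moving first and 9 moving second, so Novax prefers to move first.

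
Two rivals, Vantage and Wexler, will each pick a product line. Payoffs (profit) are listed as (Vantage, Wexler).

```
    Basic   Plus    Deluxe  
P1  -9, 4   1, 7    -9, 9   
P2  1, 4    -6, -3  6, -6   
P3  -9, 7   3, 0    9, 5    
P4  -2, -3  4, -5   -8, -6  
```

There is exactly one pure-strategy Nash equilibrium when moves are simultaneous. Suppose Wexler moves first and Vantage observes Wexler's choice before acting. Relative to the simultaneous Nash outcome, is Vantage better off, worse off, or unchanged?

Work backward from Vantage's decision.
- Basic → Vantage plays P2 (best of -9, 1, -9, -2); Wexler gets 4.
- Plus → Vantage plays P4 (best of 1, -6, 3, 4); Wexler gets -5.
- Deluxe → Vantage plays P3 (best of -9, 6, 9, -8); Wexler gets 5.
Among 4, -5, 5, the best is 5 at Deluxe. Subgame-perfect outcome: (P3, Deluxe) with payoffs (9, 5).
For the simultaneous game, intersect best replies.
Vantage's best replies: Basic→P2; Plus→P4; Deluxe→P3.
Wexler's best replies: P1→Deluxe; P2→Basic; P3→Basic; P4→Basic.
The unique mutual best reply is (P2, Basic), giving (1, 4).
Vantage earns 9 sequentially versus 1 at the Nash outcome: better off.

better off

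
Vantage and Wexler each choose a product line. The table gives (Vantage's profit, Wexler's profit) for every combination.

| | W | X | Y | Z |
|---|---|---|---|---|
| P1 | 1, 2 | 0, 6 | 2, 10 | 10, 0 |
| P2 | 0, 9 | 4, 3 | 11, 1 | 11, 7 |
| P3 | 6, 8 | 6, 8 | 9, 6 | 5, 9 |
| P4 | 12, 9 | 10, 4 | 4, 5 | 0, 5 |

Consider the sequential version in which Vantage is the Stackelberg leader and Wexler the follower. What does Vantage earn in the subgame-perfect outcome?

12

Backward induction with Vantage moving first.
- P1 → Wexler plays Y (best of 2, 6, 10, 0); Vantage gets 2.
- P2 → Wexler plays W (best of 9, 3, 1, 7); Vantage gets 0.
- P3 → Wexler plays Z (best of 8, 8, 6, 9); Vantage gets 5.
- P4 → Wexler plays W (best of 9, 4, 5, 5); Vantage gets 12.
Among 2, 0, 5, 12, the best is 12 at P4. Subgame-perfect outcome: (P4, W) with payoffs (12, 9).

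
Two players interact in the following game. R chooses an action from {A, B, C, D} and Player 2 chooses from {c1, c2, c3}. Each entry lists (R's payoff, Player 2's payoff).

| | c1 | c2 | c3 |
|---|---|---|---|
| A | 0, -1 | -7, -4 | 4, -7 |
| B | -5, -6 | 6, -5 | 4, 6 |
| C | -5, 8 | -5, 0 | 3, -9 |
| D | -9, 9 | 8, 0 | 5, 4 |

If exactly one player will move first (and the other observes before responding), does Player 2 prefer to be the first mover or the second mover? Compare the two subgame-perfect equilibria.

second

If R leads: Player 2's best replies are A→c1, B→c3, C→c1, D→c1; R's induced payoffs 0, 4, -5, -9; outcome (B, c3), payoffs (4, 6).
If Player 2 leads: R's best replies are c1→A, c2→D, c3→D; Player 2's induced payoffs -1, 0, 4; outcome (D, c3), payoffs (5, 4).
Player 2 gets 4 moving first and 6 moving second, so Player 2 prefers to move second.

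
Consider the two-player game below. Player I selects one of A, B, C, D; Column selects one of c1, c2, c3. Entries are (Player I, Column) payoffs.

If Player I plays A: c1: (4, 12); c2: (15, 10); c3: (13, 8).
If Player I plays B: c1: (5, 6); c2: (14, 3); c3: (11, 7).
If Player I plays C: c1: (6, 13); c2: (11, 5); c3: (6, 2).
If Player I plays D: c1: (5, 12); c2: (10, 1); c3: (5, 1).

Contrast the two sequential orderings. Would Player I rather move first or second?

first

If Player I leads: Column's best replies are A→c1, B→c3, C→c1, D→c1; Player I's induced payoffs 4, 11, 6, 5; outcome (B, c3), payoffs (11, 7).
If Column leads: Player I's best replies are c1→C, c2→A, c3→A; Column's induced payoffs 13, 10, 8; outcome (C, c1), payoffs (6, 13).
Player I gets 11 moving first and 6 moving second, so Player I prefers to move first.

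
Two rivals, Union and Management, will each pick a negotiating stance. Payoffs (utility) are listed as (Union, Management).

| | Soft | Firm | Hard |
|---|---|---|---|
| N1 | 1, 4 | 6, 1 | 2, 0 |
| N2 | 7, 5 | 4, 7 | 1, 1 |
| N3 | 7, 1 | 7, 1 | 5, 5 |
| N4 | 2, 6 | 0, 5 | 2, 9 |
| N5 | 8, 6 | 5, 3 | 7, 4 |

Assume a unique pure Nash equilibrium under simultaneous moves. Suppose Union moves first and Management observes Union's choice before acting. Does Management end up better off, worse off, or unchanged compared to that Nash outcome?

unchanged

Backward induction with Union moving first.
- N1: Management compares 4, 1, 0 and picks Soft; Union would get 1.
- N2: Management compares 5, 7, 1 and picks Firm; Union would get 4.
- N3: Management compares 1, 1, 5 and picks Hard; Union would get 5.
- N4: Management compares 6, 5, 9 and picks Hard; Union would get 2.
- N5: Management compares 6, 3, 4 and picks Soft; Union would get 8.
Union's induced payoffs are 1, 4, 5, 2, 8, so Union commits to N5. Subgame-perfect outcome: (N5, Soft) with payoffs (8, 6).
For the simultaneous game, intersect best replies.
Union's best replies: Soft→N5; Firm→N3; Hard→N5.
Management's best replies: N1→Soft; N2→Firm; N3→Hard; N4→Hard; N5→Soft.
The unique mutual best reply is (N5, Soft), giving (8, 6).
Management earns 6 sequentially versus 6 at the Nash outcome: unchanged.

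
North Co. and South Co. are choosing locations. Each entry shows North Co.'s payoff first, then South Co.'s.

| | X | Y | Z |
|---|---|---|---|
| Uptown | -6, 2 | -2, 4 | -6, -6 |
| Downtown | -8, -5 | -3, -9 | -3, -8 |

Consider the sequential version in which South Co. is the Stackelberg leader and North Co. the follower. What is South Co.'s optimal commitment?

Solve by backward induction (South Co. leads).
- X: North Co. compares -6, -8 and picks Uptown; South Co. would get 2.
- Y: North Co. compares -2, -3 and picks Uptown; South Co. would get 4.
- Z: North Co. compares -6, -3 and picks Downtown; South Co. would get -8.
South Co.'s induced payoffs are 2, 4, -8, so South Co. commits to Y. Subgame-perfect outcome: (Uptown, Y) with payoffs (-2, 4).

Y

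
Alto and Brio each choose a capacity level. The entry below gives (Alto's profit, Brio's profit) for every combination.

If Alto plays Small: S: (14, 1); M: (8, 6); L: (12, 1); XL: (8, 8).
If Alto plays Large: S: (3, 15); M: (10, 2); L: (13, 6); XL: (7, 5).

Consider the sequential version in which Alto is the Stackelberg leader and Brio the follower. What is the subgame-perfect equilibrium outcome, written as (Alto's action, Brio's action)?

Backward induction with Alto moving first.
- Small: BR = XL, leader payoff 8.
- Large: BR = S, leader payoff 3.
Maximizing over 8, 3, Alto chooses Small. Subgame-perfect outcome: (Small, XL) with payoffs (8, 8).

(Small, XL)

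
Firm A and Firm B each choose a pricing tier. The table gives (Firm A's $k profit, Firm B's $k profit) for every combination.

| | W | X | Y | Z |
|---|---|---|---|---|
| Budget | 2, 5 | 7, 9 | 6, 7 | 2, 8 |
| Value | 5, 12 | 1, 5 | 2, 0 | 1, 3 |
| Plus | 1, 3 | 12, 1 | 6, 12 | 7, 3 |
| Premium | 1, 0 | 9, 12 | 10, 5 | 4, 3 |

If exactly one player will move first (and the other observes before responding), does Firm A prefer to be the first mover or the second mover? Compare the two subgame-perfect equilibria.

first

If Firm A leads: Firm B's best replies are Budget→X, Value→W, Plus→Y, Premium→X; Firm A's induced payoffs 7, 5, 6, 9; outcome (Premium, X), payoffs (9, 12).
If Firm B leads: Firm A's best replies are W→Value, X→Plus, Y→Premium, Z→Plus; Firm B's induced payoffs 12, 1, 5, 3; outcome (Value, W), payoffs (5, 12).
Firm A gets 9 moving first and 5 moving second, so Firm A prefers to move first.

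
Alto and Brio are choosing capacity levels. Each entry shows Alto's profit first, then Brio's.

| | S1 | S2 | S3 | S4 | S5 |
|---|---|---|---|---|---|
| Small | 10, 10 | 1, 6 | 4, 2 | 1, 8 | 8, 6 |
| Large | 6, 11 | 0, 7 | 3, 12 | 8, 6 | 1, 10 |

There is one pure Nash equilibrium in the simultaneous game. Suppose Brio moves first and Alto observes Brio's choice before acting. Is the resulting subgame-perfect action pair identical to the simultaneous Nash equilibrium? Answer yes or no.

yes

Alto best-responds to each possible Brio move:
- S1: Alto compares 10, 6 and picks Small; Brio would get 10.
- S2: Alto compares 1, 0 and picks Small; Brio would get 6.
- S3: Alto compares 4, 3 and picks Small; Brio would get 2.
- S4: Alto compares 1, 8 and picks Large; Brio would get 6.
- S5: Alto compares 8, 1 and picks Small; Brio would get 6.
Maximizing over 10, 6, 2, 6, 6, Brio chooses S1. Subgame-perfect outcome: (Small, S1) with payoffs (10, 10).
For the simultaneous game, intersect best replies.
Alto's best replies: S1→Small; S2→Small; S3→Small; S4→Large; S5→Small.
Brio's best replies: Small→S1; Large→S3.
The unique mutual best reply is (Small, S1), giving (10, 10).
Sequential outcome (Small, S1) coincides with the Nash profile (Small, S1).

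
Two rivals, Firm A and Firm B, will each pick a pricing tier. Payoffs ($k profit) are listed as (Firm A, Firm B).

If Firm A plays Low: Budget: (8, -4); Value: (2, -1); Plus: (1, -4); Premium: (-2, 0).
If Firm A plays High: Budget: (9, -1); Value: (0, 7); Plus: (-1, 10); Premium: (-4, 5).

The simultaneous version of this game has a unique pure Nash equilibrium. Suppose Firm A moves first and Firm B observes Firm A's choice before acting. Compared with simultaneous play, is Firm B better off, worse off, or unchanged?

better off

Backward induction with Firm A moving first.
- Low: BR = Premium, leader payoff -2.
- High: BR = Plus, leader payoff -1.
Firm A's induced payoffs are -2, -1, so Firm A commits to High. Subgame-perfect outcome: (High, Plus) with payoffs (-1, 10).
Now find the simultaneous Nash equilibrium.
Firm A's best replies: Budget→High; Value→Low; Plus→Low; Premium→Low.
Firm B's best replies: Low→Premium; High→Plus.
The unique mutual best reply is (Low, Premium), giving (-2, 0).
Firm B earns 10 sequentially versus 0 at the Nash outcome: better off.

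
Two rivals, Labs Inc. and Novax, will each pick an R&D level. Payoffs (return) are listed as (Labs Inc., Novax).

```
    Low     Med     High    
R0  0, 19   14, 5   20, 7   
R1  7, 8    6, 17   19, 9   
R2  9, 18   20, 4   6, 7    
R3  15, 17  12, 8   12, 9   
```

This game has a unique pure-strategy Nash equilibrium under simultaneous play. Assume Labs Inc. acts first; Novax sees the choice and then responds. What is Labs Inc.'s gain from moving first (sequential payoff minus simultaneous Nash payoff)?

Work backward from Novax's decision.
- R0: Novax compares 19, 5, 7 and picks Low; Labs Inc. would get 0.
- R1: Novax compares 8, 17, 9 and picks Med; Labs Inc. would get 6.
- R2: Novax compares 18, 4, 7 and picks Low; Labs Inc. would get 9.
- R3: Novax compares 17, 8, 9 and picks Low; Labs Inc. would get 15.
Among 0, 6, 9, 15, the best is 15 at R3. Subgame-perfect outcome: (R3, Low) with payoffs (15, 17).
Under simultaneous play:
Labs Inc.'s best replies: Low→R3; Med→R2; High→R0.
Novax's best replies: R0→Low; R1→Med; R2→Low; R3→Low.
The unique mutual best reply is (R3, Low), giving (15, 17).
Labs Inc.'s commitment gain: 15 − 15 = 0.

0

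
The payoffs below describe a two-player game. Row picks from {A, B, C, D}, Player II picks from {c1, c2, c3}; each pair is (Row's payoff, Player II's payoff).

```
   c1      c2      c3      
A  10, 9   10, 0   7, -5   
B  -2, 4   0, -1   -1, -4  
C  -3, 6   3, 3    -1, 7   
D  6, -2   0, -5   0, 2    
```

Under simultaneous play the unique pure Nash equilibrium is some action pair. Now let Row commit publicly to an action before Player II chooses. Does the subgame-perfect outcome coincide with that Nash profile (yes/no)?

Player II best-responds to each possible Row move:
- A: BR = c1, leader payoff 10.
- B: BR = c1, leader payoff -2.
- C: BR = c3, leader payoff -1.
- D: BR = c3, leader payoff 0.
Among 10, -2, -1, 0, the best is 10 at A. Subgame-perfect outcome: (A, c1) with payoffs (10, 9).
Under simultaneous play:
Row's best replies: c1→A; c2→A; c3→A.
Player II's best replies: A→c1; B→c1; C→c3; D→c3.
Only (A, c1) has each player best-responding; Nash payoffs (10, 9).
Sequential outcome (A, c1) coincides with the Nash profile (A, c1).

yes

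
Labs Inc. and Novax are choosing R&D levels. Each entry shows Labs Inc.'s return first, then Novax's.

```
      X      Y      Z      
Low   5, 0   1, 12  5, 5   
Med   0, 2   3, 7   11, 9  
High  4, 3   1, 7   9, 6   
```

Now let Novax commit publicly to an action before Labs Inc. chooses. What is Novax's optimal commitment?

Z

Work backward from Labs Inc.'s decision.
- X → Labs Inc. plays Low (best of 5, 0, 4); Novax gets 0.
- Y → Labs Inc. plays Med (best of 1, 3, 1); Novax gets 7.
- Z → Labs Inc. plays Med (best of 5, 11, 9); Novax gets 9.
Among 0, 7, 9, the best is 9 at Z. Subgame-perfect outcome: (Med, Z) with payoffs (11, 9).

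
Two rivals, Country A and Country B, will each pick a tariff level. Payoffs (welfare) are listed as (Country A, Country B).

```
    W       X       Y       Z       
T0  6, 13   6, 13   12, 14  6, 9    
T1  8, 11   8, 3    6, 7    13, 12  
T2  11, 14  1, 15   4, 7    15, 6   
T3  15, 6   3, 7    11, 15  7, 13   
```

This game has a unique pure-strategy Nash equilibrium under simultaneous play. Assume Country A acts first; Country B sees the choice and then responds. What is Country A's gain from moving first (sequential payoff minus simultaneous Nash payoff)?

1

Country B best-responds to each possible Country A move:
- T0: BR = Y, leader payoff 12.
- T1: BR = Z, leader payoff 13.
- T2: BR = X, leader payoff 1.
- T3: BR = Y, leader payoff 11.
Among 12, 13, 1, 11, the best is 13 at T1. Subgame-perfect outcome: (T1, Z) with payoffs (13, 12).
Under simultaneous play:
Country A's best replies: W→T3; X→T1; Y→T0; Z→T2.
Country B's best replies: T0→Y; T1→Z; T2→X; T3→Y.
Only (T0, Y) has each player best-responding; Nash payoffs (12, 14).
Country A's commitment gain: 13 − 12 = 1.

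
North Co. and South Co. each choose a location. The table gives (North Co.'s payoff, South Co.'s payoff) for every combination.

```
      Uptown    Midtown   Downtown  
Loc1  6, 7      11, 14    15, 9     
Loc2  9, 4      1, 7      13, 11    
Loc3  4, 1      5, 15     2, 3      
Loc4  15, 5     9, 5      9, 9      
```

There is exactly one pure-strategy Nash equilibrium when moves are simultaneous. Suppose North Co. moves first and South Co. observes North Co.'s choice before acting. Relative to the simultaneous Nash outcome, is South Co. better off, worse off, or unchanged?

worse off

Backward induction with North Co. moving first.
- Loc1: South Co. compares 7, 14, 9 and picks Midtown; North Co. would get 11.
- Loc2: South Co. compares 4, 7, 11 and picks Downtown; North Co. would get 13.
- Loc3: South Co. compares 1, 15, 3 and picks Midtown; North Co. would get 5.
- Loc4: South Co. compares 5, 5, 9 and picks Downtown; North Co. would get 9.
Maximizing over 11, 13, 5, 9, North Co. chooses Loc2. Subgame-perfect outcome: (Loc2, Downtown) with payoffs (13, 11).
Now find the simultaneous Nash equilibrium.
North Co.'s best replies: Uptown→Loc4; Midtown→Loc1; Downtown→Loc1.
South Co.'s best replies: Loc1→Midtown; Loc2→Downtown; Loc3→Midtown; Loc4→Downtown.
Only (Loc1, Midtown) has each player best-responding; Nash payoffs (11, 14).
South Co. earns 11 sequentially versus 14 at the Nash outcome: worse off.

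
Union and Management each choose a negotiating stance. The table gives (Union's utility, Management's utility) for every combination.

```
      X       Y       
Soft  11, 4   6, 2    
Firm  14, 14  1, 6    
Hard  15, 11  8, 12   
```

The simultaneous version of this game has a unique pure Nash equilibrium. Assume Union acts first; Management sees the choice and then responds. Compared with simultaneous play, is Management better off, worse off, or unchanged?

Backward induction with Union moving first.
- Soft → Management plays X (best of 4, 2); Union gets 11.
- Firm → Management plays X (best of 14, 6); Union gets 14.
- Hard → Management plays Y (best of 11, 12); Union gets 8.
Maximizing over 11, 14, 8, Union chooses Firm. Subgame-perfect outcome: (Firm, X) with payoffs (14, 14).
Under simultaneous play:
Union's best replies: X→Hard; Y→Hard.
Management's best replies: Soft→X; Firm→X; Hard→Y.
The unique mutual best reply is (Hard, Y), giving (8, 12).
Management earns 14 sequentially versus 12 at the Nash outcome: better off.

better off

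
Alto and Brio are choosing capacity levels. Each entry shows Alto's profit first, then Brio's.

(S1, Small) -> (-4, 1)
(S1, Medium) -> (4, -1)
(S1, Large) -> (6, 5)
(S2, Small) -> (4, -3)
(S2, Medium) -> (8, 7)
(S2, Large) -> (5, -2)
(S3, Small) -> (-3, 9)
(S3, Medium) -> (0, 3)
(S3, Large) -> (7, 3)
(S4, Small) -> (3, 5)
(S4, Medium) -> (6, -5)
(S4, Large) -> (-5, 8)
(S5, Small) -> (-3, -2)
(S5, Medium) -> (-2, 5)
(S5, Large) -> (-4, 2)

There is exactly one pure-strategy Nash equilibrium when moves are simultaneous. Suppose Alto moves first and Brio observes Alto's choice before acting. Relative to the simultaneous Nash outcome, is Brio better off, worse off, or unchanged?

Backward induction with Alto moving first.
- S1: BR = Large, leader payoff 6.
- S2: BR = Medium, leader payoff 8.
- S3: BR = Small, leader payoff -3.
- S4: BR = Large, leader payoff -5.
- S5: BR = Medium, leader payoff -2.
Alto's induced payoffs are 6, 8, -3, -5, -2, so Alto commits to S2. Subgame-perfect outcome: (S2, Medium) with payoffs (8, 7).
Under simultaneous play:
Alto's best replies: Small→S2; Medium→S2; Large→S3.
Brio's best replies: S1→Large; S2→Medium; S3→Small; S4→Large; S5→Medium.
The unique mutual best reply is (S2, Medium), giving (8, 7).
Brio earns 7 sequentially versus 7 at the Nash outcome: unchanged.

unchanged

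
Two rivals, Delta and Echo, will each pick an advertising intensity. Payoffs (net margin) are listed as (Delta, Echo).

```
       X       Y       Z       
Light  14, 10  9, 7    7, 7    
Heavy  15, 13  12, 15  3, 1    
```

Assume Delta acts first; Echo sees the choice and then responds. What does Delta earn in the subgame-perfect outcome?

14

Solve by backward induction (Delta leads).
- Light: Echo compares 10, 7, 7 and picks X; Delta would get 14.
- Heavy: Echo compares 13, 15, 1 and picks Y; Delta would get 12.
Maximizing over 14, 12, Delta chooses Light. Subgame-perfect outcome: (Light, X) with payoffs (14, 10).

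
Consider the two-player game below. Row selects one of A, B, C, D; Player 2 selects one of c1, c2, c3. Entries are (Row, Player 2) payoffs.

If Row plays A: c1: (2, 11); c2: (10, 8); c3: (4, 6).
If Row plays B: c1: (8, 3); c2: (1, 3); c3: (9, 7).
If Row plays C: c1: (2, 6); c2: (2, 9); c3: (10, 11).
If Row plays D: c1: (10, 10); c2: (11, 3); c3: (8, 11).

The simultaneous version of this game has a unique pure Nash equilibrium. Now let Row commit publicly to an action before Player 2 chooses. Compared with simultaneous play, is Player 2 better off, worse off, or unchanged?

unchanged

Work backward from Player 2's decision.
- A: Player 2 compares 11, 8, 6 and picks c1; Row would get 2.
- B: Player 2 compares 3, 3, 7 and picks c3; Row would get 9.
- C: Player 2 compares 6, 9, 11 and picks c3; Row would get 10.
- D: Player 2 compares 10, 3, 11 and picks c3; Row would get 8.
Maximizing over 2, 9, 10, 8, Row chooses C. Subgame-perfect outcome: (C, c3) with payoffs (10, 11).
Now find the simultaneous Nash equilibrium.
Row's best replies: c1→D; c2→D; c3→C.
Player 2's best replies: A→c1; B→c3; C→c3; D→c3.
The unique mutual best reply is (C, c3), giving (10, 11).
Player 2 earns 11 sequentially versus 11 at the Nash outcome: unchanged.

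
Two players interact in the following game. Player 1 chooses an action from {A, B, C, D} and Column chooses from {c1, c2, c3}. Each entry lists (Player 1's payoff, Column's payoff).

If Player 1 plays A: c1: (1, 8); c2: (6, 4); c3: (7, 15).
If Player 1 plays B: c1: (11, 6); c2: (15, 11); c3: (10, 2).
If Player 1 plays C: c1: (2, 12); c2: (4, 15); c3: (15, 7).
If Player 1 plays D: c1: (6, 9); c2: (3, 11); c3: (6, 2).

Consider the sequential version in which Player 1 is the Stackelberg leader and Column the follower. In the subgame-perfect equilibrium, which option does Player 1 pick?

B

Work backward from Column's decision.
- A → Column plays c3 (best of 8, 4, 15); Player 1 gets 7.
- B → Column plays c2 (best of 6, 11, 2); Player 1 gets 15.
- C → Column plays c2 (best of 12, 15, 7); Player 1 gets 4.
- D → Column plays c2 (best of 9, 11, 2); Player 1 gets 3.
Maximizing over 7, 15, 4, 3, Player 1 chooses B. Subgame-perfect outcome: (B, c2) with payoffs (15, 11).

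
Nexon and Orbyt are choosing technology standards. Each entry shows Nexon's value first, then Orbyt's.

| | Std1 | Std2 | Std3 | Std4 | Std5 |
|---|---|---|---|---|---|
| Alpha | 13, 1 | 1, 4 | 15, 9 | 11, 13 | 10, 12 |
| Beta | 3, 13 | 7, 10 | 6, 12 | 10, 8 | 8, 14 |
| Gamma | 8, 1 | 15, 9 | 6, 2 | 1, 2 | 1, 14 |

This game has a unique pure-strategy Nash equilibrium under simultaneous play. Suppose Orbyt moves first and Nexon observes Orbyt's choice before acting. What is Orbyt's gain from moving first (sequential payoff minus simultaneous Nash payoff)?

0

Solve by backward induction (Orbyt leads).
- Std1 → Nexon plays Alpha (best of 13, 3, 8); Orbyt gets 1.
- Std2 → Nexon plays Gamma (best of 1, 7, 15); Orbyt gets 9.
- Std3 → Nexon plays Alpha (best of 15, 6, 6); Orbyt gets 9.
- Std4 → Nexon plays Alpha (best of 11, 10, 1); Orbyt gets 13.
- Std5 → Nexon plays Alpha (best of 10, 8, 1); Orbyt gets 12.
Maximizing over 1, 9, 9, 13, 12, Orbyt chooses Std4. Subgame-perfect outcome: (Alpha, Std4) with payoffs (11, 13).
For the simultaneous game, intersect best replies.
Nexon's best replies: Std1→Alpha; Std2→Gamma; Std3→Alpha; Std4→Alpha; Std5→Alpha.
Orbyt's best replies: Alpha→Std4; Beta→Std5; Gamma→Std5.
Only (Alpha, Std4) has each player best-responding; Nash payoffs (11, 13).
Orbyt's commitment gain: 13 − 13 = 0.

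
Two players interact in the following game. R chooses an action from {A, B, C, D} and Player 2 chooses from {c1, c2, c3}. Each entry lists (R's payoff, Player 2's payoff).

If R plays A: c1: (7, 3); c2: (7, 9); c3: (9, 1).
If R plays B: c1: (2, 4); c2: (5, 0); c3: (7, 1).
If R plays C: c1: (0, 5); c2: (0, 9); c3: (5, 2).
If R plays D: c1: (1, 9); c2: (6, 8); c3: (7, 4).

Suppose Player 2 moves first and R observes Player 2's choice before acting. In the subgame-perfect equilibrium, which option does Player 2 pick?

Work backward from R's decision.
- c1: BR = A, leader payoff 3.
- c2: BR = A, leader payoff 9.
- c3: BR = A, leader payoff 1.
Among 3, 9, 1, the best is 9 at c2. Subgame-perfect outcome: (A, c2) with payoffs (7, 9).

c2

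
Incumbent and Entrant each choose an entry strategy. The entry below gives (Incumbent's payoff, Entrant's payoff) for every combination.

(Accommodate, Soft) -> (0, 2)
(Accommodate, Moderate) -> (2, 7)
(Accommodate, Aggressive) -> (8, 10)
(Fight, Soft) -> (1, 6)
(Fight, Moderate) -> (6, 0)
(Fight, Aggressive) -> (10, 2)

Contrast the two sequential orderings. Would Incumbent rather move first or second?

If Incumbent leads: Entrant's best replies are Accommodate→Aggressive, Fight→Soft; Incumbent's induced payoffs 8, 1; outcome (Accommodate, Aggressive), payoffs (8, 10).
If Entrant leads: Incumbent's best replies are Soft→Fight, Moderate→Fight, Aggressive→Fight; Entrant's induced payoffs 6, 0, 2; outcome (Fight, Soft), payoffs (1, 6).
Incumbent gets 8 moving first and 1 moving second, so Incumbent prefers to move first.

first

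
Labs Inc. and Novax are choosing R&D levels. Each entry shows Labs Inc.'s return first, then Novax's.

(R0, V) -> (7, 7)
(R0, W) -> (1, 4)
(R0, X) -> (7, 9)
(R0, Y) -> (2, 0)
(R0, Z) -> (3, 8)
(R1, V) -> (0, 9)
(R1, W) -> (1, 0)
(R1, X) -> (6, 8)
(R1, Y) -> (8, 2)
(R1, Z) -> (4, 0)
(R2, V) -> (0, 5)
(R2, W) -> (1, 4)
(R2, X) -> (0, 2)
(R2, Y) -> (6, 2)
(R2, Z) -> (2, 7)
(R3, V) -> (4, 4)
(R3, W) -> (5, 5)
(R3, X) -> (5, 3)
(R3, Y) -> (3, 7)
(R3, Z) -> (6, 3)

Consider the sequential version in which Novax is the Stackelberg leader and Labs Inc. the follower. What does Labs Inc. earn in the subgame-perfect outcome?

7

Backward induction with Novax moving first.
- V: Labs Inc. compares 7, 0, 0, 4 and picks R0; Novax would get 7.
- W: Labs Inc. compares 1, 1, 1, 5 and picks R3; Novax would get 5.
- X: Labs Inc. compares 7, 6, 0, 5 and picks R0; Novax would get 9.
- Y: Labs Inc. compares 2, 8, 6, 3 and picks R1; Novax would get 2.
- Z: Labs Inc. compares 3, 4, 2, 6 and picks R3; Novax would get 3.
Novax's induced payoffs are 7, 5, 9, 2, 3, so Novax commits to X. Subgame-perfect outcome: (R0, X) with payoffs (7, 9).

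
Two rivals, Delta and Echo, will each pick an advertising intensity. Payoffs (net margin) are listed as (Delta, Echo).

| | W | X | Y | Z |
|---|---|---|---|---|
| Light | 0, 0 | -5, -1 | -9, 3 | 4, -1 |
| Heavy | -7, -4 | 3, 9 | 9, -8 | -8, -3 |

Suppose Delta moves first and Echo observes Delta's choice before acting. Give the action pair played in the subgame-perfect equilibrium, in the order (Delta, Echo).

Backward induction with Delta moving first.
- Light: Echo compares 0, -1, 3, -1 and picks Y; Delta would get -9.
- Heavy: Echo compares -4, 9, -8, -3 and picks X; Delta would get 3.
Maximizing over -9, 3, Delta chooses Heavy. Subgame-perfect outcome: (Heavy, X) with payoffs (3, 9).

(Heavy, X)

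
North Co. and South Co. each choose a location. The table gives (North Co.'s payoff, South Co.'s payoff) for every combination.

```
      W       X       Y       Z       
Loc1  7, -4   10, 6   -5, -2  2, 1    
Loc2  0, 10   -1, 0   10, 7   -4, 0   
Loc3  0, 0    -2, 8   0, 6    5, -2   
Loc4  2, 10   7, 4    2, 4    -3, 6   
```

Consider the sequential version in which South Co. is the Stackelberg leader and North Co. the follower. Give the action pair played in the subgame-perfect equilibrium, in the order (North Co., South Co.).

(Loc2, Y)

North Co. best-responds to each possible South Co. move:
- W: BR = Loc1, leader payoff -4.
- X: BR = Loc1, leader payoff 6.
- Y: BR = Loc2, leader payoff 7.
- Z: BR = Loc3, leader payoff -2.
Among -4, 6, 7, -2, the best is 7 at Y. Subgame-perfect outcome: (Loc2, Y) with payoffs (10, 7).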